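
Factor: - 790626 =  - 2^1*3^1*131771^1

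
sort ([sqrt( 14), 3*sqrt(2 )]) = [ sqrt(14 ),3*sqrt( 2)]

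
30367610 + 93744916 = 124112526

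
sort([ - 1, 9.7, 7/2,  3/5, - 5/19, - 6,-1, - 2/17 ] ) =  [  -  6, - 1, - 1, - 5/19, - 2/17, 3/5,7/2,  9.7 ]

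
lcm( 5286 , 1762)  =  5286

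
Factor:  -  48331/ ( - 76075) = 5^(- 2) * 179^( - 1)  *  2843^1=2843/4475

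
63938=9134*7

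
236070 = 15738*15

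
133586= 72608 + 60978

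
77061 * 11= 847671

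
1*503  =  503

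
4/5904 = 1/1476 = 0.00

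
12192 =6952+5240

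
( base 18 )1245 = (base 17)15BC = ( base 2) 1100110011101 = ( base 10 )6557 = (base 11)4a21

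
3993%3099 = 894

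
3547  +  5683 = 9230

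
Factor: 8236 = 2^2*29^1*71^1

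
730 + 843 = 1573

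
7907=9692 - 1785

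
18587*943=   17527541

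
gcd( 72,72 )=72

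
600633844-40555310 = 560078534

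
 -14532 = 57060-71592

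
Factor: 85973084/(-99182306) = -2^1*97^(  -  1)*461^( - 1)*547^1 *1109^( - 1)*39293^1 = - 42986542/49591153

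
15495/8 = 15495/8= 1936.88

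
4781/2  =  2390 + 1/2 = 2390.50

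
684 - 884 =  - 200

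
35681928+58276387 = 93958315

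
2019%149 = 82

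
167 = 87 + 80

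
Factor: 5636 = 2^2*1409^1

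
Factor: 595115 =5^1*41^1*  2903^1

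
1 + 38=39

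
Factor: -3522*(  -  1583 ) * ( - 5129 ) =  -  2^1*3^1 *23^1 * 223^1*587^1* 1583^1 = -  28595847054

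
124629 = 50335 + 74294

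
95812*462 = 44265144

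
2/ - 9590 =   -  1 + 4794/4795 = - 0.00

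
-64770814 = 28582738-93353552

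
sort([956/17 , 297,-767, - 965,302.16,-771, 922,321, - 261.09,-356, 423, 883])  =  [  -  965,-771, - 767,-356,  -  261.09  ,  956/17, 297, 302.16,  321,423, 883, 922]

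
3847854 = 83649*46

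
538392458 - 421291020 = 117101438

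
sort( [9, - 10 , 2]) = [ - 10,2,9 ] 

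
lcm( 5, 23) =115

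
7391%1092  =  839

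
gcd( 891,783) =27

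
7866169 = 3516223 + 4349946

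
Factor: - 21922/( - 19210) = 5^(-1 ) * 17^ ( - 1)*97^1  =  97/85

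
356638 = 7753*46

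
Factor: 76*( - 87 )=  - 2^2*3^1 * 19^1 *29^1 = - 6612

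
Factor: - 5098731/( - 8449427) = 3^1*7^( - 1) * 11^1*367^1*421^1*883^(  -  1 )*1367^ ( - 1)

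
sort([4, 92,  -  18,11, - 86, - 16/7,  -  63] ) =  [-86, - 63, -18, - 16/7, 4, 11, 92 ]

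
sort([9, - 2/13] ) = [-2/13,9 ] 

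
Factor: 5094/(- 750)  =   - 849/125 = -3^1*5^( - 3 )*283^1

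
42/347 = 42/347 = 0.12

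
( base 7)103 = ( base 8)64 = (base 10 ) 52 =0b110100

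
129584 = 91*1424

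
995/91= 10  +  85/91  =  10.93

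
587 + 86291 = 86878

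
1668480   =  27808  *60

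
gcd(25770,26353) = 1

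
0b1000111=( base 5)241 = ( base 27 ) 2h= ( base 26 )2J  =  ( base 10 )71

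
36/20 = 9/5=1.80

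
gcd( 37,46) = 1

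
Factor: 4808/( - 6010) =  - 4/5 = - 2^2 * 5^( - 1)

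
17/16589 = 17/16589= 0.00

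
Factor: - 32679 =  -3^2*3631^1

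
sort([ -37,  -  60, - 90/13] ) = [ - 60,  -  37, -90/13]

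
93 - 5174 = - 5081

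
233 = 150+83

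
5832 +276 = 6108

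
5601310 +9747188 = 15348498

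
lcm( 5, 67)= 335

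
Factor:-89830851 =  - 3^1 * 11^1*2722147^1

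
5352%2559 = 234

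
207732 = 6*34622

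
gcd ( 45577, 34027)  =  7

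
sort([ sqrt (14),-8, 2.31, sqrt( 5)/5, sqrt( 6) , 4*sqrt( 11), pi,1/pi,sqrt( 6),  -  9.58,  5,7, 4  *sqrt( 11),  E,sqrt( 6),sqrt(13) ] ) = [ - 9.58, - 8 , 1/pi, sqrt ( 5 )/5,2.31,  sqrt( 6), sqrt( 6 ),  sqrt( 6), E, pi,  sqrt( 13), sqrt( 14 ),  5,  7, 4*sqrt( 11 ),4*sqrt( 11)]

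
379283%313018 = 66265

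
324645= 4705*69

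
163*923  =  150449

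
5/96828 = 5/96828 = 0.00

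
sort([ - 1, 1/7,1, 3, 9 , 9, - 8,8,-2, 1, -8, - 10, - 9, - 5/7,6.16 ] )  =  [ - 10, - 9, - 8, - 8, - 2,  -  1, - 5/7, 1/7,  1, 1,3, 6.16, 8, 9,9] 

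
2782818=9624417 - 6841599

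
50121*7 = 350847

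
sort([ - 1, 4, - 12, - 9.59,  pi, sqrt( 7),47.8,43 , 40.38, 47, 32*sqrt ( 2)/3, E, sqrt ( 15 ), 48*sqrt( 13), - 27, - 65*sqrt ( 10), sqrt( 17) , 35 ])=[  -  65*sqrt( 10), - 27, - 12,  -  9.59 , - 1,sqrt (7),E, pi,sqrt( 15 ), 4, sqrt ( 17) , 32*sqrt (2 )/3, 35,40.38,43,47,47.8 , 48*sqrt ( 13)]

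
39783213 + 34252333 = 74035546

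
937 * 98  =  91826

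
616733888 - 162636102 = 454097786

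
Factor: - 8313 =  - 3^1*17^1*163^1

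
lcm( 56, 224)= 224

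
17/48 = 17/48= 0.35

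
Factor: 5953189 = 11^1* 37^1*14627^1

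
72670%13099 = 7175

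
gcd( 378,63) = 63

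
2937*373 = 1095501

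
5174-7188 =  - 2014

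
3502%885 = 847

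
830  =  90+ 740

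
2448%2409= 39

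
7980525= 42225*189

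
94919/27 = 3515 + 14/27= 3515.52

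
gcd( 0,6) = 6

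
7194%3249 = 696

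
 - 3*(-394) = 1182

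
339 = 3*113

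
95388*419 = 39967572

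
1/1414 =1/1414 = 0.00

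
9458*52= 491816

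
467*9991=4665797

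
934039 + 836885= 1770924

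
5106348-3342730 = 1763618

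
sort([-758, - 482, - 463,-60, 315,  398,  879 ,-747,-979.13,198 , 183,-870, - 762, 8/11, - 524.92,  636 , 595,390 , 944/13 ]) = [ - 979.13,-870, - 762, - 758, - 747, - 524.92  ,-482,-463, - 60,8/11 , 944/13, 183,198,315 , 390, 398,595,636, 879]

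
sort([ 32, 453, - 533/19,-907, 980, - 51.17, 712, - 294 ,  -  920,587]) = [ - 920, - 907, - 294, -51.17,  -  533/19,32,453 , 587, 712, 980]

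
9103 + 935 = 10038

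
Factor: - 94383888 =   -  2^4*3^1*1966331^1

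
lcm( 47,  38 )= 1786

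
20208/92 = 5052/23= 219.65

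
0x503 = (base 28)1HN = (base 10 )1283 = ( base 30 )1CN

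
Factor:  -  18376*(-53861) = 2^3*2297^1*53861^1 =989749736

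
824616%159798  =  25626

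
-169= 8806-8975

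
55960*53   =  2965880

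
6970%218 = 212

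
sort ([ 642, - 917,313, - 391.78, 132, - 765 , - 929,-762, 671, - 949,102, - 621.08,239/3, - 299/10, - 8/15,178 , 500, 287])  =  [ - 949, - 929, - 917,-765, - 762, - 621.08, - 391.78, - 299/10 , - 8/15,239/3,102, 132,  178, 287,313,500,642,  671 ] 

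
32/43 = 32/43 = 0.74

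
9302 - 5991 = 3311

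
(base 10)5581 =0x15cd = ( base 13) 2704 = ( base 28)739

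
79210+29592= 108802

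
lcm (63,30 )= 630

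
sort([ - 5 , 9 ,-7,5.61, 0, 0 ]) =[ - 7, - 5, 0,  0,5.61,9]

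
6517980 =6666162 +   -  148182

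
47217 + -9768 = 37449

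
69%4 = 1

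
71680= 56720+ 14960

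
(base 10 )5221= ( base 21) bhd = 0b1010001100101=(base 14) 1C8D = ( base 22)ah7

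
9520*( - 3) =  - 28560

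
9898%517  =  75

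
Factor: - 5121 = -3^2 * 569^1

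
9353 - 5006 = 4347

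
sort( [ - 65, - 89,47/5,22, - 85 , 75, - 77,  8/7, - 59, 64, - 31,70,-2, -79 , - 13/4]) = [ - 89, - 85, - 79, - 77, - 65, - 59, - 31, - 13/4,  -  2,8/7,47/5,22,64,70,  75]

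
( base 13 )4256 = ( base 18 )1a6h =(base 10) 9197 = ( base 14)34CD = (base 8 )21755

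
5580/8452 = 1395/2113 = 0.66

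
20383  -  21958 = -1575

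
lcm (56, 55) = 3080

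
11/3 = 3  +  2/3  =  3.67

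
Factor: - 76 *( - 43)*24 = 78432 = 2^5 * 3^1 *19^1*43^1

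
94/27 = 3 + 13/27 = 3.48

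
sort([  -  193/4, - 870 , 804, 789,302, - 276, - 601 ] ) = [  -  870, - 601,-276, - 193/4 , 302, 789 , 804 ] 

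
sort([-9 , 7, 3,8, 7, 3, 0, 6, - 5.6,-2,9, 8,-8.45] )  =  [ - 9,-8.45, - 5.6, -2, 0, 3, 3,6, 7,7 , 8,8, 9 ] 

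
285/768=95/256  =  0.37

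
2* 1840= 3680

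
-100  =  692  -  792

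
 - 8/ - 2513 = 8/2513 = 0.00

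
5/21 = 5/21 =0.24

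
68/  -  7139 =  - 1 + 7071/7139=-  0.01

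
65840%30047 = 5746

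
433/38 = 433/38  =  11.39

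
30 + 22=52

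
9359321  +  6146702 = 15506023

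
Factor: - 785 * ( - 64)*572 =28737280 = 2^8*5^1*11^1*13^1 *157^1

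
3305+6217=9522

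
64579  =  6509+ 58070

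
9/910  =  9/910 = 0.01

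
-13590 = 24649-38239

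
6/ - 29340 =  - 1 + 4889/4890 = - 0.00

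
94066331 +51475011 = 145541342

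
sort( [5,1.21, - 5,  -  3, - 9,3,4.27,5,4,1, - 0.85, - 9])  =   [  -  9, - 9,-5,-3,-0.85, 1, 1.21 , 3,4,4.27, 5,  5] 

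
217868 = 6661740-6443872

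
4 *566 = 2264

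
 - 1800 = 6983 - 8783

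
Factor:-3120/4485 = -2^4*23^( -1 )  =  -16/23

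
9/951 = 3/317=0.01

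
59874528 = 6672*8974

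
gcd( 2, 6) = 2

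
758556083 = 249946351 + 508609732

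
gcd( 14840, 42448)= 56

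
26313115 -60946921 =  - 34633806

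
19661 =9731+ 9930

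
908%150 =8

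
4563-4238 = 325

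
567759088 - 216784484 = 350974604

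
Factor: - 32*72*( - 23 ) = 2^8 * 3^2*23^1=52992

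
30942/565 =30942/565 = 54.76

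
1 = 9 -8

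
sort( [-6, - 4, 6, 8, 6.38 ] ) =[-6, - 4, 6 , 6.38, 8]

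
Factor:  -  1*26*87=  - 2^1 * 3^1 * 13^1 * 29^1 = -2262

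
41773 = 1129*37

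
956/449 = 956/449 = 2.13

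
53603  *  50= 2680150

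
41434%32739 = 8695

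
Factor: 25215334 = 2^1*12607667^1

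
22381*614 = 13741934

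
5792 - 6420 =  -628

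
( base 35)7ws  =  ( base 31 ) A3K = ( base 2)10010111111011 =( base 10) 9723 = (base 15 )2d33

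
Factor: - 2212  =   - 2^2*7^1 * 79^1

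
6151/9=683 + 4/9  =  683.44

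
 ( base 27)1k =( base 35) 1C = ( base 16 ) 2f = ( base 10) 47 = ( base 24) 1N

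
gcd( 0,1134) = 1134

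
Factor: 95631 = 3^1*127^1*251^1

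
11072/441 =25 + 47/441 = 25.11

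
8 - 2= 6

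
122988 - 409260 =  - 286272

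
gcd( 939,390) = 3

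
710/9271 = 710/9271 = 0.08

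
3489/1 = 3489 = 3489.00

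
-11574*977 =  - 11307798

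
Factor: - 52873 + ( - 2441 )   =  -55314  =  - 2^1 * 3^2*7^1*439^1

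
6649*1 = 6649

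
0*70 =0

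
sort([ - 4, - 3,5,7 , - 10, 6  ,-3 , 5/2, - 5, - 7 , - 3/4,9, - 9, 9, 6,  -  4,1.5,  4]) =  [ - 10, - 9,-7, - 5, - 4,  -  4, -3, - 3,  -  3/4, 1.5, 5/2, 4 , 5, 6,6, 7,9, 9]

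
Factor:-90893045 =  - 5^1*18178609^1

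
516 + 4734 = 5250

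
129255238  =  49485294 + 79769944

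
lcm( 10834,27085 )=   54170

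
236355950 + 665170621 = 901526571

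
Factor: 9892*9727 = 96219484 = 2^2*71^1*137^1*2473^1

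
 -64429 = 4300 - 68729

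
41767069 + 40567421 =82334490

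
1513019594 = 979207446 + 533812148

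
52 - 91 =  - 39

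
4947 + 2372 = 7319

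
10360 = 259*40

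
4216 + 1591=5807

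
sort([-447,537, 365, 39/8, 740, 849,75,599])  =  [  -  447, 39/8,75, 365,  537,599,740, 849] 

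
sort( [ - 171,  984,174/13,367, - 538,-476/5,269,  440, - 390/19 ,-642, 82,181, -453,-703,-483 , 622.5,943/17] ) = [ - 703, - 642,  -  538,  -  483, - 453, - 171, - 476/5, - 390/19, 174/13,943/17,82,181,269, 367, 440, 622.5,984] 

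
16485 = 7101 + 9384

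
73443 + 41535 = 114978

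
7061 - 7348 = -287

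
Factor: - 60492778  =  - 2^1*30246389^1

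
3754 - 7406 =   -  3652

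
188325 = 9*20925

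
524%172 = 8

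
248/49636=62/12409 = 0.00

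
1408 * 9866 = 13891328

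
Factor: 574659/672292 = 2^( - 2)*3^2*67^1 * 131^( - 1 )*953^1 * 1283^(- 1)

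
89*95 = 8455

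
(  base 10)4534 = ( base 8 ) 10666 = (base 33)45D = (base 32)4dm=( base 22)982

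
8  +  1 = 9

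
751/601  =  751/601=1.25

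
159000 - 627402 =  - 468402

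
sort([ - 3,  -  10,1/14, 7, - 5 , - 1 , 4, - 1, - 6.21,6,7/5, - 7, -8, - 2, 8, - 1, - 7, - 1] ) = [ - 10, - 8, - 7, - 7,-6.21, - 5, - 3, - 2 ,  -  1, - 1, - 1, - 1, 1/14,7/5, 4,6,7, 8 ]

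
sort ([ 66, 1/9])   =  [1/9,66 ] 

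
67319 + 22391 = 89710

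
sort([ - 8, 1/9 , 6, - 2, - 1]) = [- 8, -2, - 1,  1/9,6 ] 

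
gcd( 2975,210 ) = 35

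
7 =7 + 0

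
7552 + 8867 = 16419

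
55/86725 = 11/17345=0.00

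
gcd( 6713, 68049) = 1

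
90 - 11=79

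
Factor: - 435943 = -233^1 * 1871^1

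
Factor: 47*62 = 2^1*31^1*47^1= 2914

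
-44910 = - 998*45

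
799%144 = 79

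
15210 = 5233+9977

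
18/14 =1 + 2/7 = 1.29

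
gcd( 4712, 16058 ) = 62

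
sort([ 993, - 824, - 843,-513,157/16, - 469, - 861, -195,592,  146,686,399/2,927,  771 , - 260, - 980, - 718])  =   [ - 980, - 861, - 843,  -  824, - 718, - 513, - 469, - 260, - 195, 157/16,146,399/2,592,686, 771, 927, 993 ] 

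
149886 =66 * 2271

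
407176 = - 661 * ( - 616 )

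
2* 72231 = 144462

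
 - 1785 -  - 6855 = 5070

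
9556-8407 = 1149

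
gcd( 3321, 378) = 27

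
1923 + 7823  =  9746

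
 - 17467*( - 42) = 733614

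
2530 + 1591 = 4121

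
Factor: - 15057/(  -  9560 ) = 63/40= 2^( - 3 )*3^2*5^( - 1 )*7^1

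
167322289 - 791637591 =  - 624315302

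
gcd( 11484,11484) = 11484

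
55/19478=55/19478 = 0.00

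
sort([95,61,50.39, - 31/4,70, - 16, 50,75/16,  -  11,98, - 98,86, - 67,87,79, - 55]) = [-98, - 67, - 55, - 16, - 11, - 31/4 , 75/16,50, 50.39,61,70,79,  86, 87,95 , 98 ]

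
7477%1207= 235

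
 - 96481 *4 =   -  385924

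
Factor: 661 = 661^1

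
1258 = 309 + 949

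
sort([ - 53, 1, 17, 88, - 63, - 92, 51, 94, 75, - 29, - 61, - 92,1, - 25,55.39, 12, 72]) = [ - 92,  -  92,-63, - 61, - 53,-29, - 25,1, 1, 12  ,  17,51,  55.39,72, 75 , 88 , 94 ]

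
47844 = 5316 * 9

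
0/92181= 0 = 0.00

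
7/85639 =7/85639 = 0.00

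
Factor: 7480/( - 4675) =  - 2^3*5^( - 1 ) =- 8/5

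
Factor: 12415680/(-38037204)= -344880/1056589 = -2^4*3^2*5^1 * 479^1*1056589^( - 1)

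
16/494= 8/247 = 0.03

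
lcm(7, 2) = 14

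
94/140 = 47/70 = 0.67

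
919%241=196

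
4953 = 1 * 4953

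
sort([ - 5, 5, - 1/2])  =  [ - 5,-1/2, 5 ] 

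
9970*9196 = 91684120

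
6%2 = 0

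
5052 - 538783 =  - 533731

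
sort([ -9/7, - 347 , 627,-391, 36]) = [ - 391,-347,-9/7, 36,627 ]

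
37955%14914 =8127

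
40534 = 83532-42998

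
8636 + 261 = 8897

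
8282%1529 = 637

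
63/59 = 1 + 4/59 = 1.07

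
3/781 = 3/781 = 0.00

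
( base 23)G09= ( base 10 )8473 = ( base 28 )AMH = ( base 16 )2119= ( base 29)a25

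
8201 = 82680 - 74479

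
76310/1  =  76310= 76310.00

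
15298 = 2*7649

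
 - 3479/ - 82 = 42 + 35/82  =  42.43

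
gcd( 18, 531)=9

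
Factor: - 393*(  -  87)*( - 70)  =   - 2393370 = - 2^1*3^2*5^1*7^1*29^1 * 131^1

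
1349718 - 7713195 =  - 6363477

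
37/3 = 12 + 1/3 = 12.33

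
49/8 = 6+1/8 = 6.12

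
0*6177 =0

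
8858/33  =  268+14/33 =268.42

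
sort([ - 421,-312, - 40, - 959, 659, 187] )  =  [-959, - 421,  -  312, - 40,187, 659 ]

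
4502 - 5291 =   -  789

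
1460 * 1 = 1460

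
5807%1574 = 1085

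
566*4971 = 2813586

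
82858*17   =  1408586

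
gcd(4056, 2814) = 6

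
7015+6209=13224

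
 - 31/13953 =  - 31/13953=- 0.00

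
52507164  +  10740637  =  63247801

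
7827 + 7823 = 15650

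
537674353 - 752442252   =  - 214767899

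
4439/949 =4 + 643/949 = 4.68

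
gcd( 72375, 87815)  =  965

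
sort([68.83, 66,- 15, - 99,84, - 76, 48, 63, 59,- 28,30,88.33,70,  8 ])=[ - 99, - 76, - 28, - 15,  8,30, 48, 59,  63, 66, 68.83, 70,84, 88.33] 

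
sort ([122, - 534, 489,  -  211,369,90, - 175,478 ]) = [ - 534, -211, - 175,90 , 122, 369,478, 489 ] 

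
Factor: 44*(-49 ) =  - 2156 = - 2^2 * 7^2 *11^1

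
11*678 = 7458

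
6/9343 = 6/9343= 0.00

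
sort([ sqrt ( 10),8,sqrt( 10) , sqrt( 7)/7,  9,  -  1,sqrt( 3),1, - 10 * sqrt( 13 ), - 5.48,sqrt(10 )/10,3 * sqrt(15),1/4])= [ - 10*sqrt(13), - 5.48, - 1,1/4, sqrt( 10)/10, sqrt( 7 )/7, 1 , sqrt( 3),sqrt(10 ),sqrt(10), 8,9,3*sqrt(15 )]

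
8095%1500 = 595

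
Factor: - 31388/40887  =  -2^2*3^( - 2)*11^( - 1 )*19^1 = - 76/99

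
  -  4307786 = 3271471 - 7579257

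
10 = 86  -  76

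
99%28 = 15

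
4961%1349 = 914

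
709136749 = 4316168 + 704820581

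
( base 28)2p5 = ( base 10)2273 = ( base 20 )5DD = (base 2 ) 100011100001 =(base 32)271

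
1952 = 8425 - 6473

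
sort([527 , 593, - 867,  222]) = [ - 867, 222, 527,593] 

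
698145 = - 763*(  -  915)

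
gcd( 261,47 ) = 1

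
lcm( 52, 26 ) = 52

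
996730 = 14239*70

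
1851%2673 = 1851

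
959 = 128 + 831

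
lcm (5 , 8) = 40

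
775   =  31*25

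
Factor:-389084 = -2^2 * 211^1*461^1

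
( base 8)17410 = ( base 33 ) 79o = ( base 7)32106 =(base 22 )G92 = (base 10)7944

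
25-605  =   - 580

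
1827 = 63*29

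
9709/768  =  12 + 493/768 = 12.64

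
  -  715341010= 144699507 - 860040517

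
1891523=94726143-92834620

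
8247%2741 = 24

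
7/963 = 7/963 = 0.01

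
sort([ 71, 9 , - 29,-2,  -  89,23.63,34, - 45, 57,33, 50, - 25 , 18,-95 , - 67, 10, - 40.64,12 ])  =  [ - 95, - 89,-67,  -  45, - 40.64,-29,-25, -2 , 9,10, 12, 18, 23.63,33  ,  34, 50 , 57, 71]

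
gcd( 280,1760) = 40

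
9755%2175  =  1055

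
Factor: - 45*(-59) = 2655=3^2 * 5^1 * 59^1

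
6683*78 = 521274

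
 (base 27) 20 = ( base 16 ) 36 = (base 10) 54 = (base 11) 4A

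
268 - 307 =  - 39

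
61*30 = 1830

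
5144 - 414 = 4730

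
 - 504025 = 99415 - 603440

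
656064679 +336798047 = 992862726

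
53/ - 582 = -1 + 529/582 =- 0.09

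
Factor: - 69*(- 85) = 3^1*5^1*17^1 *23^1 = 5865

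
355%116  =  7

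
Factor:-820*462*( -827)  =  313300680= 2^3*3^1*5^1* 7^1*11^1* 41^1*827^1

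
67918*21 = 1426278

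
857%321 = 215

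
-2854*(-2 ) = 5708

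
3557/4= 889  +  1/4  =  889.25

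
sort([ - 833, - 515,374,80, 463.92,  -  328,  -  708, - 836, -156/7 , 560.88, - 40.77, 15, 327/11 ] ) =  [ - 836, - 833, - 708, - 515, - 328, - 40.77, - 156/7,  15 , 327/11,  80,374, 463.92, 560.88]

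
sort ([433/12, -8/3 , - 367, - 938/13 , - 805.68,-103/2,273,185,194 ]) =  [ - 805.68, - 367, - 938/13, - 103/2, - 8/3,433/12,  185  ,  194, 273]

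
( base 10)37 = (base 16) 25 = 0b100101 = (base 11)34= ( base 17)23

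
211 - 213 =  - 2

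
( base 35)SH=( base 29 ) 15b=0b1111100101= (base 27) 19p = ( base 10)997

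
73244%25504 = 22236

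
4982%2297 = 388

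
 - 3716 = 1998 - 5714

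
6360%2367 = 1626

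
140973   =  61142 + 79831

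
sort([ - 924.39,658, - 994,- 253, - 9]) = [ - 994,  -  924.39,-253, - 9 , 658 ] 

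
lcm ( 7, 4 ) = 28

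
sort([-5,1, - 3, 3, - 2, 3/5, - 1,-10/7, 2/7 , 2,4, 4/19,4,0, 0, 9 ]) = [  -  5, - 3, - 2,  -  10/7, -1, 0, 0,  4/19, 2/7,  3/5, 1, 2,  3,4,  4, 9 ] 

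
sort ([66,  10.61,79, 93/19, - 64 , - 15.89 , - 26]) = [-64 ,-26,-15.89,93/19, 10.61 , 66, 79] 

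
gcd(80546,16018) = 2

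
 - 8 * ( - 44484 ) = 355872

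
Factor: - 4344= -2^3*3^1*181^1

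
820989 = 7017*117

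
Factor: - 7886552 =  - 2^3*985819^1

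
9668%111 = 11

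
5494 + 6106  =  11600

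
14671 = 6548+8123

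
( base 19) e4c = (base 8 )12026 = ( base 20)ch2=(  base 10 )5142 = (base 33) 4NR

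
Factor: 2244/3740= 3^1*5^( - 1) = 3/5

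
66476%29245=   7986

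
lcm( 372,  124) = 372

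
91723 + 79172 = 170895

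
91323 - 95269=-3946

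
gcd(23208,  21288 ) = 24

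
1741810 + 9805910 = 11547720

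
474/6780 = 79/1130=0.07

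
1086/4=271+1/2=271.50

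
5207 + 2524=7731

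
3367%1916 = 1451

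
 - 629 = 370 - 999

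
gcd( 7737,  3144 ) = 3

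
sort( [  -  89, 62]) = [-89,62]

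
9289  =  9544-255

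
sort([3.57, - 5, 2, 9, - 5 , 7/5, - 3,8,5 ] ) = [ - 5, - 5,-3, 7/5, 2, 3.57 , 5,8, 9 ] 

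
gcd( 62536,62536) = 62536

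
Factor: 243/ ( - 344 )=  - 2^( - 3 )  *  3^5 * 43^( - 1)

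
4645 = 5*929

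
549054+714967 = 1264021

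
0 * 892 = 0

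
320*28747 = 9199040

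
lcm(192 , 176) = 2112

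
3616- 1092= 2524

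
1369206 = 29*47214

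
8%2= 0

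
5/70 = 1/14 = 0.07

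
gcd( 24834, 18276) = 6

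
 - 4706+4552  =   - 154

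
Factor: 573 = 3^1*191^1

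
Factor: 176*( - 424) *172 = -12835328 = - 2^9 * 11^1*43^1*53^1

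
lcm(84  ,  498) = 6972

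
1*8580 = 8580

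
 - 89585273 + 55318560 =-34266713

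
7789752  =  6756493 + 1033259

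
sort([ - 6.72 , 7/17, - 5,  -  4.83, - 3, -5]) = [ - 6.72, - 5, - 5,-4.83,  -  3,7/17 ]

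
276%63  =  24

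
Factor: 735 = 3^1*5^1 * 7^2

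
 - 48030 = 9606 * ( - 5)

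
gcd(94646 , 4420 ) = 2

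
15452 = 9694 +5758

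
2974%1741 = 1233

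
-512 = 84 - 596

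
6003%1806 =585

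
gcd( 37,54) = 1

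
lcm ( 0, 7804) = 0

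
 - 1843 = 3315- 5158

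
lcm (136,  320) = 5440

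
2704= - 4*(-676)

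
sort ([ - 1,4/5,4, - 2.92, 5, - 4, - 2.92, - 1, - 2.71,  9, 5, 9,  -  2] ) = [ - 4,-2.92, - 2.92, - 2.71, - 2, - 1, - 1, 4/5,  4,5, 5,9, 9]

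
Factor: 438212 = 2^2*71^1*1543^1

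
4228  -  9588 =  - 5360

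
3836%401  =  227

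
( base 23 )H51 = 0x2395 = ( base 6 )110101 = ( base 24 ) FJD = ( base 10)9109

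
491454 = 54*9101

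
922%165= 97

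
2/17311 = 2/17311= 0.00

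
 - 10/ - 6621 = 10/6621 = 0.00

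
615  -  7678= - 7063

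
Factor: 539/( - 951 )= -3^( - 1 )*7^2*11^1*317^( - 1)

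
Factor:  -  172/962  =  - 2^1*13^( - 1 )*37^ (- 1 )*43^1 = - 86/481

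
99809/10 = 9980 + 9/10 = 9980.90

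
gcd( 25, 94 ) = 1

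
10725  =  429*25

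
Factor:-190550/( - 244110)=185/237=3^ ( - 1) *5^1*37^1*79^ ( - 1 )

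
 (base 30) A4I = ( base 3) 110112110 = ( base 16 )23B2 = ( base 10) 9138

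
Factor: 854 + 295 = 3^1*383^1  =  1149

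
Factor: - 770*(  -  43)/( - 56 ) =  - 2^( - 2 )*5^1*11^1*43^1 = - 2365/4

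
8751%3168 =2415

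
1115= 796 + 319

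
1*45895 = 45895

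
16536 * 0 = 0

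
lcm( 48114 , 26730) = 240570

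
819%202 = 11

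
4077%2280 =1797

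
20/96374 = 10/48187 =0.00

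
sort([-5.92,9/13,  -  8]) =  [-8, - 5.92, 9/13] 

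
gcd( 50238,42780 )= 6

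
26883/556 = 26883/556 = 48.35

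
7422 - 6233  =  1189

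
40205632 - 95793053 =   -  55587421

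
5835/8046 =1945/2682 = 0.73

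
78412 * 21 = 1646652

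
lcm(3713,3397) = 159659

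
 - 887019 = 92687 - 979706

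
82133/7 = 11733 + 2/7 = 11733.29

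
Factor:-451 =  - 11^1*41^1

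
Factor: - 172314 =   -  2^1*3^3*3191^1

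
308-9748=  - 9440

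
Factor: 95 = 5^1*19^1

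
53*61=3233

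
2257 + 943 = 3200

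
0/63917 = 0 = 0.00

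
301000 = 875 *344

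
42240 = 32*1320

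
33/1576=33/1576 = 0.02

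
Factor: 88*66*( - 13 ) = -2^4*3^1*11^2 * 13^1 = - 75504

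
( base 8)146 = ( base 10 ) 102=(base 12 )86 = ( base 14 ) 74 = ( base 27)3L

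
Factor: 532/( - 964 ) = - 7^1*19^1*241^( - 1 )  =  -133/241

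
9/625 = 9/625  =  0.01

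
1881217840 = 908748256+972469584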